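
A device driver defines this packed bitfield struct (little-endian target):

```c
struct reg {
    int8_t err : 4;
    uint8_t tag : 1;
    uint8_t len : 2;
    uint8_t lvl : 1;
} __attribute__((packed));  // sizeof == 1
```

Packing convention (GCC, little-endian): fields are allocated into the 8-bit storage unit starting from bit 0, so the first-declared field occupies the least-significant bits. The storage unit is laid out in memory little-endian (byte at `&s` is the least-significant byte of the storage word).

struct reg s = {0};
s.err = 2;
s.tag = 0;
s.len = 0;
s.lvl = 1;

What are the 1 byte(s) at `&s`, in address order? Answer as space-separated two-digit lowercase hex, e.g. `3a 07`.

82

err:4 = 2 → 0x2 << 0 → word 0x02
tag:1 = 0 → 0x0 << 4 → word 0x02
len:2 = 0 → 0x0 << 5 → word 0x02
lvl:1 = 1 → 0x1 << 7 → word 0x82
word = 0x82 → little-endian bytes:
  [0]=0x82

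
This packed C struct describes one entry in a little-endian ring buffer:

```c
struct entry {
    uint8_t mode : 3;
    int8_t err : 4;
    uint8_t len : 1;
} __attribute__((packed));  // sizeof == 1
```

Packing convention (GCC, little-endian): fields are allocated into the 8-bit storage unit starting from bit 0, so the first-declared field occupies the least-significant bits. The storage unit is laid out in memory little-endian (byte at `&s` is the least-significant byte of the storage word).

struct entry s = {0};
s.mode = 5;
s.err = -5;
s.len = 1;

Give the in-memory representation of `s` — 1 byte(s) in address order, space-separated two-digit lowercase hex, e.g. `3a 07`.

[0+:3] mode=5 & 0x7 = 0x5; word=0x05
[3+:4] err=-5 & 0xf = 0xb; word=0x5d
[7+:1] len=1 & 0x1 = 0x1; word=0xdd
word = 0xdd → little-endian bytes:
  [0]=0xdd

dd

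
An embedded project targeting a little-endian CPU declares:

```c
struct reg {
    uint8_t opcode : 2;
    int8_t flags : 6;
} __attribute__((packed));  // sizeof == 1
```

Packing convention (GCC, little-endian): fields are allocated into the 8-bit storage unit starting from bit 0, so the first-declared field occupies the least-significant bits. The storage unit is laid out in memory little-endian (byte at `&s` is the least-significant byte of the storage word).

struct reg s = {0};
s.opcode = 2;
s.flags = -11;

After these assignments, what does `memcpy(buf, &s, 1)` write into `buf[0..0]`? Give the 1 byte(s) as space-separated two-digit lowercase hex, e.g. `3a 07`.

[0+:2] opcode=2 & 0x3 = 0x2; word=0x02
[2+:6] flags=-11 & 0x3f = 0x35; word=0xd6
word = 0xd6 → little-endian bytes:
  [0]=0xd6

d6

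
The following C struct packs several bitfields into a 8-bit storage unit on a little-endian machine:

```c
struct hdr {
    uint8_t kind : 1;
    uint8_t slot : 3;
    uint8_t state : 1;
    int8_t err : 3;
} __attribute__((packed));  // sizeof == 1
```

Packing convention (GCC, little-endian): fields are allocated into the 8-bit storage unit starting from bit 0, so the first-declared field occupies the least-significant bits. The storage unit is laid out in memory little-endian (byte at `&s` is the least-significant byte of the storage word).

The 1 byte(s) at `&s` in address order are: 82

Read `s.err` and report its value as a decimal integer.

[0]=0x82 (little-endian) → word 0x82
kind [0+:1] = (word>>0) & 0x1 = 0
slot [1+:3] = (word>>1) & 0x7 = 1
state [4+:1] = (word>>4) & 0x1 = 0
err [5+:3] = (word>>5) & 0x7 = 4  ←
err signed 3b, MSB=1: 4 - 8 = -4

-4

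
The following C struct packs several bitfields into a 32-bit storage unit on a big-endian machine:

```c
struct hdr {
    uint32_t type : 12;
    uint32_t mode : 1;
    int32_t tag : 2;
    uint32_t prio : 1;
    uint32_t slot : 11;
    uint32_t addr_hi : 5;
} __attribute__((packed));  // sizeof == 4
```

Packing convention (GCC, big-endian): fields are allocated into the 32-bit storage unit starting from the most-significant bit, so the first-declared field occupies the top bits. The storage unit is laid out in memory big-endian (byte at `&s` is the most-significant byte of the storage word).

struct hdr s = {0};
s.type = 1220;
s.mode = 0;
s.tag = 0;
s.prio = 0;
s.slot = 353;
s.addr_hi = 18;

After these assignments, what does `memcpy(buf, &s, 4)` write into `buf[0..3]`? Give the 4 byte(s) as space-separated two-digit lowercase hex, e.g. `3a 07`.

type (12b) val=1220 bits=0x4c4 at bit 20: 0x4c400000
mode (1b) val=0 bits=0x0 at bit 19: 0x4c400000
tag (2b) val=0 bits=0x0 at bit 17: 0x4c400000
prio (1b) val=0 bits=0x0 at bit 16: 0x4c400000
slot (11b) val=353 bits=0x161 at bit 5: 0x4c402c20
addr_hi (5b) val=18 bits=0x12 at bit 0: 0x4c402c32
word = 0x4c402c32 → big-endian bytes:
  [0]=0x4c  [1]=0x40  [2]=0x2c  [3]=0x32

4c 40 2c 32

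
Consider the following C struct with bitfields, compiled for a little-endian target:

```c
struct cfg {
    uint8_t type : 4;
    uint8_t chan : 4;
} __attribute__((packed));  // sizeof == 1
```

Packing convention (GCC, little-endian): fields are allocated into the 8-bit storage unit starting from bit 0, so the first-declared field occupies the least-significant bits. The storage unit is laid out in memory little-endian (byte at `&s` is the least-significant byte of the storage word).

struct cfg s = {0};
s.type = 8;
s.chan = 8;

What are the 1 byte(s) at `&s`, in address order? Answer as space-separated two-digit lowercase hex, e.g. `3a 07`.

88

[0+:4] type=8 & 0xf = 0x8; word=0x08
[4+:4] chan=8 & 0xf = 0x8; word=0x88
word = 0x88 → little-endian bytes:
  [0]=0x88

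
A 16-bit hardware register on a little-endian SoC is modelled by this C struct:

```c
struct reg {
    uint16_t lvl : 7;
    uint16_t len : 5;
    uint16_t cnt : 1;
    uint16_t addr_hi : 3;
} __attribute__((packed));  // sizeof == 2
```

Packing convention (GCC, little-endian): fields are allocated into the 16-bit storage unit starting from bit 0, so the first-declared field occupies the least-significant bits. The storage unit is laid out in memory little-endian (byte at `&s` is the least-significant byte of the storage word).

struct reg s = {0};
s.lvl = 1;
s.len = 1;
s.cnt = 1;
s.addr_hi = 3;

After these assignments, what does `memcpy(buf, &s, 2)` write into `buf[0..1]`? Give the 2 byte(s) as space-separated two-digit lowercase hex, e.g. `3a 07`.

81 70

lvl:7 = 1 → 0x1 << 0 → word 0x0001
len:5 = 1 → 0x1 << 7 → word 0x0081
cnt:1 = 1 → 0x1 << 12 → word 0x1081
addr_hi:3 = 3 → 0x3 << 13 → word 0x7081
word = 0x7081 → little-endian bytes:
  [0]=0x81  [1]=0x70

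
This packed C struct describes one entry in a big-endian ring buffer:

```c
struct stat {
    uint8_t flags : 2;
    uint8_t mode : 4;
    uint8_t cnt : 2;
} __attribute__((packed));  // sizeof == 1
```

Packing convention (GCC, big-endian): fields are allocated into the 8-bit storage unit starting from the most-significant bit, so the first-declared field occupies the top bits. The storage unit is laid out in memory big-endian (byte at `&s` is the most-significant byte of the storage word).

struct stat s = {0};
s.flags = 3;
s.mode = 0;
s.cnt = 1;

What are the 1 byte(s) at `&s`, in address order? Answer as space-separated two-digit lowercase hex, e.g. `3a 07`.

flags:2 = 3 → 0x3 << 6 → word 0xc0
mode:4 = 0 → 0x0 << 2 → word 0xc0
cnt:2 = 1 → 0x1 << 0 → word 0xc1
word = 0xc1 → big-endian bytes:
  [0]=0xc1

c1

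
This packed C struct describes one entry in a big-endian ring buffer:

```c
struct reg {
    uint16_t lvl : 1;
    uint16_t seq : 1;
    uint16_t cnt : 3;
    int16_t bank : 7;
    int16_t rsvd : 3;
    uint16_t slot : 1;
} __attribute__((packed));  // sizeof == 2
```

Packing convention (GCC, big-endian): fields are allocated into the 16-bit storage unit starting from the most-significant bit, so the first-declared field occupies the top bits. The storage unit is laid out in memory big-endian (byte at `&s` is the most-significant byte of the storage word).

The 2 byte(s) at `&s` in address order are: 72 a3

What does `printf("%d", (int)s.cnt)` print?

[0]=0x72 [1]=0xa3 (big-endian) → word 0x72a3
lvl [15+:1] = (word>>15) & 0x1 = 0
seq [14+:1] = (word>>14) & 0x1 = 1
cnt [11+:3] = (word>>11) & 0x7 = 6  ←
bank [4+:7] = (word>>4) & 0x7f = 42
rsvd [1+:3] = (word>>1) & 0x7 = 1
slot [0+:1] = (word>>0) & 0x1 = 1

6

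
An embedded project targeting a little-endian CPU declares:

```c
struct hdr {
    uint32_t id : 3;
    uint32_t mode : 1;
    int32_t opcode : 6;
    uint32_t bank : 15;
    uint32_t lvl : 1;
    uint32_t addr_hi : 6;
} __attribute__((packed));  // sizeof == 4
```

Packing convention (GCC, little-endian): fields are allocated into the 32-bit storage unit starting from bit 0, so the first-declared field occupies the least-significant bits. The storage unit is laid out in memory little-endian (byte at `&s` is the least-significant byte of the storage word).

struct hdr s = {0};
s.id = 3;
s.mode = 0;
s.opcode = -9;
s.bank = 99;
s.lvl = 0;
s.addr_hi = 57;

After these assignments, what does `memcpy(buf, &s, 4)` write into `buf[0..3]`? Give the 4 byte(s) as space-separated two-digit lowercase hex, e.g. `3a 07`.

73 8f 01 e4

id (3b) val=3 bits=0x3 at bit 0: 0x00000003
mode (1b) val=0 bits=0x0 at bit 3: 0x00000003
opcode (6b) val=-9 bits=0x37 at bit 4: 0x00000373
bank (15b) val=99 bits=0x63 at bit 10: 0x00018f73
lvl (1b) val=0 bits=0x0 at bit 25: 0x00018f73
addr_hi (6b) val=57 bits=0x39 at bit 26: 0xe4018f73
word = 0xe4018f73 → little-endian bytes:
  [0]=0x73  [1]=0x8f  [2]=0x01  [3]=0xe4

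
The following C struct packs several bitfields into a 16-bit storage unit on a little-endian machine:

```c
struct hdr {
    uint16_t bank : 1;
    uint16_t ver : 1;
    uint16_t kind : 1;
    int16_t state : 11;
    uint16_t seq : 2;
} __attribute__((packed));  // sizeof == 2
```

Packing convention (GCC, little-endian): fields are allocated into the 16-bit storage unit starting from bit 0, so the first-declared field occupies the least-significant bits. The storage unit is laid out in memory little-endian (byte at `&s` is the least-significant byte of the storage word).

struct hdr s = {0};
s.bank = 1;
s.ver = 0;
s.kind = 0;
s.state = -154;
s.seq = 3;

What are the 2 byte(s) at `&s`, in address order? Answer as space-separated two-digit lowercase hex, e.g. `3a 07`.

bank (1b) val=1 bits=0x1 at bit 0: 0x0001
ver (1b) val=0 bits=0x0 at bit 1: 0x0001
kind (1b) val=0 bits=0x0 at bit 2: 0x0001
state (11b) val=-154 bits=0x766 at bit 3: 0x3b31
seq (2b) val=3 bits=0x3 at bit 14: 0xfb31
word = 0xfb31 → little-endian bytes:
  [0]=0x31  [1]=0xfb

31 fb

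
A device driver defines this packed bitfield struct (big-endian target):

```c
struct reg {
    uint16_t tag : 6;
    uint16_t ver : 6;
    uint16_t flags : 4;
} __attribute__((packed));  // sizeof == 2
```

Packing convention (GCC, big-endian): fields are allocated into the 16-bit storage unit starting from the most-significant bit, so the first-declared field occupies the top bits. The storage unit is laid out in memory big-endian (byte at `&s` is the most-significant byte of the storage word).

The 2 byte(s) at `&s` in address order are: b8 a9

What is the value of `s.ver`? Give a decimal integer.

10

[0]=0xb8 [1]=0xa9 (big-endian) → word 0xb8a9
tag [10+:6] = (word>>10) & 0x3f = 46
ver [4+:6] = (word>>4) & 0x3f = 10  ←
flags [0+:4] = (word>>0) & 0xf = 9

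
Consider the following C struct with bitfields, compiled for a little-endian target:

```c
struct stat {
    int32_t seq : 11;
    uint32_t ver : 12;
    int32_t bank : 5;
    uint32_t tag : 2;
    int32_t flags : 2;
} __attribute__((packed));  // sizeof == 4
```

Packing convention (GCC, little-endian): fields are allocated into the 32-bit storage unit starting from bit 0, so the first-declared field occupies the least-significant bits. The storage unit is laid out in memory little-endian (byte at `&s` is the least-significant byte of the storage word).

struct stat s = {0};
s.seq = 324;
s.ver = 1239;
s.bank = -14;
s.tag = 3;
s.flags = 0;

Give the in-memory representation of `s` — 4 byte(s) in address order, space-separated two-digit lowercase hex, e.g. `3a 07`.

44 b9 26 39

[0+:11] seq=324 & 0x7ff = 0x144; word=0x00000144
[11+:12] ver=1239 & 0xfff = 0x4d7; word=0x0026b944
[23+:5] bank=-14 & 0x1f = 0x12; word=0x0926b944
[28+:2] tag=3 & 0x3 = 0x3; word=0x3926b944
[30+:2] flags=0 & 0x3 = 0x0; word=0x3926b944
word = 0x3926b944 → little-endian bytes:
  [0]=0x44  [1]=0xb9  [2]=0x26  [3]=0x39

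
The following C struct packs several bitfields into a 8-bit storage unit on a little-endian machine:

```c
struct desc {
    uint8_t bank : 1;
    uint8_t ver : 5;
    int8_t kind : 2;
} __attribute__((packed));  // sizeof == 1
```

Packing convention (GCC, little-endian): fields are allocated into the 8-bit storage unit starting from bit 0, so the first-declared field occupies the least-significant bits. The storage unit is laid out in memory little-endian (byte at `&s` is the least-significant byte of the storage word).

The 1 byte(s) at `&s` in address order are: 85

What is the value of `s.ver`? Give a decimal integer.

[0]=0x85 (little-endian) → word 0x85
bank [0+:1] = (word>>0) & 0x1 = 1
ver [1+:5] = (word>>1) & 0x1f = 2  ←
kind [6+:2] = (word>>6) & 0x3 = 2

2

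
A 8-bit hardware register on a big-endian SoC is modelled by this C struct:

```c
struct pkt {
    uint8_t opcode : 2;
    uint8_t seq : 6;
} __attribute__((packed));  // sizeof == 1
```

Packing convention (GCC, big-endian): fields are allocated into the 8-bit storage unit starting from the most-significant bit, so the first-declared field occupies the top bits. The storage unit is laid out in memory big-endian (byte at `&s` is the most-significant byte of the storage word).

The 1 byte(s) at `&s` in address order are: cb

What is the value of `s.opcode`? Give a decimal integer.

[0]=0xcb (big-endian) → word 0xcb
opcode:2 @ bit 6 → (0xcb>>6)&0x3 = 0x3  ←
seq:6 @ bit 0 → (0xcb>>0)&0x3f = 0xb

3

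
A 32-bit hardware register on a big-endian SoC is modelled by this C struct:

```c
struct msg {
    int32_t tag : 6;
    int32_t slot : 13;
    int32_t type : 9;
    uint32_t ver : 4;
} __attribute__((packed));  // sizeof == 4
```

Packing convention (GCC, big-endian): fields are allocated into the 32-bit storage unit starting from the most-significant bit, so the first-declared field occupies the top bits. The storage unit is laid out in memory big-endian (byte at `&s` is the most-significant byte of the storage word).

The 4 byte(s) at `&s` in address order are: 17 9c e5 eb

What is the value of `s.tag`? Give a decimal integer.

5

[0]=0x17 [1]=0x9c [2]=0xe5 [3]=0xeb (big-endian) → word 0x179ce5eb
tag:6 @ bit 26 → (0x179ce5eb>>26)&0x3f = 0x5  ←
slot:13 @ bit 13 → (0x179ce5eb>>13)&0x1fff = 0x1ce7
type:9 @ bit 4 → (0x179ce5eb>>4)&0x1ff = 0x5e
ver:4 @ bit 0 → (0x179ce5eb>>0)&0xf = 0xb
tag signed 6b, MSB=0: value = 5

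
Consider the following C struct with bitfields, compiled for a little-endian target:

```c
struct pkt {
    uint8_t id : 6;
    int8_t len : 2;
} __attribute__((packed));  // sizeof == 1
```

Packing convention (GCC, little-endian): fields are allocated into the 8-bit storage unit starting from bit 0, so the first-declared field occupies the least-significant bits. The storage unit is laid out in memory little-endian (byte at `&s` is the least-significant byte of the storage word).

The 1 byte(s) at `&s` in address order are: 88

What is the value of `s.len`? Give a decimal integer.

-2

[0]=0x88 (little-endian) → word 0x88
id [0+:6] = (word>>0) & 0x3f = 8
len [6+:2] = (word>>6) & 0x3 = 2  ←
len signed 2b, MSB=1: 2 - 4 = -2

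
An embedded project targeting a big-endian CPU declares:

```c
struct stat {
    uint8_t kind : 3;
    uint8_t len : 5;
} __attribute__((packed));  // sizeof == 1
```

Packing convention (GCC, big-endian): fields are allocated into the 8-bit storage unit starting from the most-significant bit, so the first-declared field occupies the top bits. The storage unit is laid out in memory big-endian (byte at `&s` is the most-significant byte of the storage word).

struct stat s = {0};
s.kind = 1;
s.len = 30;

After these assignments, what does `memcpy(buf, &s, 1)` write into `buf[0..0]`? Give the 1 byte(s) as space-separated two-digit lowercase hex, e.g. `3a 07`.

3e

[5+:3] kind=1 & 0x7 = 0x1; word=0x20
[0+:5] len=30 & 0x1f = 0x1e; word=0x3e
word = 0x3e → big-endian bytes:
  [0]=0x3e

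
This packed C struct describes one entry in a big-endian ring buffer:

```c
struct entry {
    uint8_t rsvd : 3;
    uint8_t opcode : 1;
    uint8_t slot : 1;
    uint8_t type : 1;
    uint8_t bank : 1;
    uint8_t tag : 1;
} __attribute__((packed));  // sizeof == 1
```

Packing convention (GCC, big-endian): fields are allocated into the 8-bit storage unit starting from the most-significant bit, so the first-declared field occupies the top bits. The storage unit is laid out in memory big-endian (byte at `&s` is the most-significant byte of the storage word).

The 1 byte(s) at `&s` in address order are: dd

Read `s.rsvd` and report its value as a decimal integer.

6

[0]=0xdd (big-endian) → word 0xdd
rsvd:3 @ bit 5 → (0xdd>>5)&0x7 = 0x6  ←
opcode:1 @ bit 4 → (0xdd>>4)&0x1 = 0x1
slot:1 @ bit 3 → (0xdd>>3)&0x1 = 0x1
type:1 @ bit 2 → (0xdd>>2)&0x1 = 0x1
bank:1 @ bit 1 → (0xdd>>1)&0x1 = 0x0
tag:1 @ bit 0 → (0xdd>>0)&0x1 = 0x1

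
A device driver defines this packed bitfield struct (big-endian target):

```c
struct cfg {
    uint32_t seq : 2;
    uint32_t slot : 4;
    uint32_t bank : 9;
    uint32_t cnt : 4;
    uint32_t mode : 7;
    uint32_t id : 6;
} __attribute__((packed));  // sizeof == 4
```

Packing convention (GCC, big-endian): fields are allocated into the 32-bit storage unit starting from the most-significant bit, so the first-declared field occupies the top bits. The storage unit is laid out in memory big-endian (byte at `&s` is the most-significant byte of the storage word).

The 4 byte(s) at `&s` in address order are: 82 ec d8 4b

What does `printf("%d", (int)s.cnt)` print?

[0]=0x82 [1]=0xec [2]=0xd8 [3]=0x4b (big-endian) → word 0x82ecd84b
seq [30+:2] = (word>>30) & 0x3 = 2
slot [26+:4] = (word>>26) & 0xf = 0
bank [17+:9] = (word>>17) & 0x1ff = 374
cnt [13+:4] = (word>>13) & 0xf = 6  ←
mode [6+:7] = (word>>6) & 0x7f = 97
id [0+:6] = (word>>0) & 0x3f = 11

6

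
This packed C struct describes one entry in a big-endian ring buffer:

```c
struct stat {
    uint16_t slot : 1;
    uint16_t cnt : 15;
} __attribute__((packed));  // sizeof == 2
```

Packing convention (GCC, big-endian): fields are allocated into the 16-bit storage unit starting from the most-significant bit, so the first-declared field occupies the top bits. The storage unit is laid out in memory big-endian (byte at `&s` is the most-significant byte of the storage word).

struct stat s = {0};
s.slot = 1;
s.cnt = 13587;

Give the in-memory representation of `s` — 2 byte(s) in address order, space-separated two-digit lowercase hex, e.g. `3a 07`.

b5 13

slot:1 = 1 → 0x1 << 15 → word 0x8000
cnt:15 = 13587 → 0x3513 << 0 → word 0xb513
word = 0xb513 → big-endian bytes:
  [0]=0xb5  [1]=0x13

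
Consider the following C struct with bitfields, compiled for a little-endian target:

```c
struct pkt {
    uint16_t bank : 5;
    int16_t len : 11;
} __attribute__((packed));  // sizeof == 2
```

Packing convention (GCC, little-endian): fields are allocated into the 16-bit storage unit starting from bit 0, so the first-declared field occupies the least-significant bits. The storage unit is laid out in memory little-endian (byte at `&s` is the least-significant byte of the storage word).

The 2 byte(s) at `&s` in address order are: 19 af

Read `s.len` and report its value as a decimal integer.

-648

[0]=0x19 [1]=0xaf (little-endian) → word 0xaf19
bank [0+:5] = (word>>0) & 0x1f = 25
len [5+:11] = (word>>5) & 0x7ff = 1400  ←
len signed 11b, MSB=1: 1400 - 2048 = -648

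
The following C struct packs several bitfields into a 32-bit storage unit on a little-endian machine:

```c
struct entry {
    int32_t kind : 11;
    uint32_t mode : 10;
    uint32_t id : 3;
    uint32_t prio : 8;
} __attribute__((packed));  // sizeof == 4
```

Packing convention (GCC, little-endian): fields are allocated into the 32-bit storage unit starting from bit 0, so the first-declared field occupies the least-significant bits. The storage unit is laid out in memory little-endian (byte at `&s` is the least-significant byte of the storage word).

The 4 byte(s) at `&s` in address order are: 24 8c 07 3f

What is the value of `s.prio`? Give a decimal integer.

63

[0]=0x24 [1]=0x8c [2]=0x07 [3]=0x3f (little-endian) → word 0x3f078c24
kind [0+:11] = (word>>0) & 0x7ff = 1060
mode [11+:10] = (word>>11) & 0x3ff = 241
id [21+:3] = (word>>21) & 0x7 = 0
prio [24+:8] = (word>>24) & 0xff = 63  ←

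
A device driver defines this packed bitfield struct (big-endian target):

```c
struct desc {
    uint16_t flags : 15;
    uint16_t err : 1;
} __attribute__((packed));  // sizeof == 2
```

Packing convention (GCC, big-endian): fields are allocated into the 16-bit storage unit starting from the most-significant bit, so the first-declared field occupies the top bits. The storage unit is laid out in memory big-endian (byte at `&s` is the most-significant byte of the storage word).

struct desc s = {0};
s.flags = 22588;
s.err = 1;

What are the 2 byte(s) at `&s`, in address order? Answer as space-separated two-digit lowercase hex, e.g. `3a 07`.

b0 79

flags:15 = 22588 → 0x583c << 1 → word 0xb078
err:1 = 1 → 0x1 << 0 → word 0xb079
word = 0xb079 → big-endian bytes:
  [0]=0xb0  [1]=0x79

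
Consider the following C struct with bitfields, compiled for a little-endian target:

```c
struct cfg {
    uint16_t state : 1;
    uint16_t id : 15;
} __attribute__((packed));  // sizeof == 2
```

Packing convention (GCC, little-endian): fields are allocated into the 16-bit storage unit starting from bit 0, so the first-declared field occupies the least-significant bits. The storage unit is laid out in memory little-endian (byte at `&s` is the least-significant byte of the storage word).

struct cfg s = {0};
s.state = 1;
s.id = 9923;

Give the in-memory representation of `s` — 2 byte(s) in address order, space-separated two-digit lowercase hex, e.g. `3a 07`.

87 4d

state (1b) val=1 bits=0x1 at bit 0: 0x0001
id (15b) val=9923 bits=0x26c3 at bit 1: 0x4d87
word = 0x4d87 → little-endian bytes:
  [0]=0x87  [1]=0x4d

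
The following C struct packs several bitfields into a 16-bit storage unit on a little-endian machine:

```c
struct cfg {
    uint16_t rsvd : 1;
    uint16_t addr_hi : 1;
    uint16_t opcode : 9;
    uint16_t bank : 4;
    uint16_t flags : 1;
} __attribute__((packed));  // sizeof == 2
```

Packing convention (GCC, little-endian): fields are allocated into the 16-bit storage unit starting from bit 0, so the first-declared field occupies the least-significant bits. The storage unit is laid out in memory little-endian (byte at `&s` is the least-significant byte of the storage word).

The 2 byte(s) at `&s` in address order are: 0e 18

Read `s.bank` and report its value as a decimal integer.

3

[0]=0x0e [1]=0x18 (little-endian) → word 0x180e
rsvd:1 @ bit 0 → (0x180e>>0)&0x1 = 0x0
addr_hi:1 @ bit 1 → (0x180e>>1)&0x1 = 0x1
opcode:9 @ bit 2 → (0x180e>>2)&0x1ff = 0x3
bank:4 @ bit 11 → (0x180e>>11)&0xf = 0x3  ←
flags:1 @ bit 15 → (0x180e>>15)&0x1 = 0x0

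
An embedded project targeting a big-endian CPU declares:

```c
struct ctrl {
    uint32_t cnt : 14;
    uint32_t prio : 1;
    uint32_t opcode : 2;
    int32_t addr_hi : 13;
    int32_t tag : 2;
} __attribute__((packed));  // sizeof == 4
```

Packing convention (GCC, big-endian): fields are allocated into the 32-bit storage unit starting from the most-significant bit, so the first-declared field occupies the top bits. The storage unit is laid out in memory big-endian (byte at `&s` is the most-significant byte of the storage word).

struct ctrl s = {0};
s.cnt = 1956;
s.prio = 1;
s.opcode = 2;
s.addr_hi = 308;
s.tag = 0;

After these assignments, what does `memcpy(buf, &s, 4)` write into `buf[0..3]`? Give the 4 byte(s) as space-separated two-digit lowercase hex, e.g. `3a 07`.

1e 93 04 d0

[18+:14] cnt=1956 & 0x3fff = 0x7a4; word=0x1e900000
[17+:1] prio=1 & 0x1 = 0x1; word=0x1e920000
[15+:2] opcode=2 & 0x3 = 0x2; word=0x1e930000
[2+:13] addr_hi=308 & 0x1fff = 0x134; word=0x1e9304d0
[0+:2] tag=0 & 0x3 = 0x0; word=0x1e9304d0
word = 0x1e9304d0 → big-endian bytes:
  [0]=0x1e  [1]=0x93  [2]=0x04  [3]=0xd0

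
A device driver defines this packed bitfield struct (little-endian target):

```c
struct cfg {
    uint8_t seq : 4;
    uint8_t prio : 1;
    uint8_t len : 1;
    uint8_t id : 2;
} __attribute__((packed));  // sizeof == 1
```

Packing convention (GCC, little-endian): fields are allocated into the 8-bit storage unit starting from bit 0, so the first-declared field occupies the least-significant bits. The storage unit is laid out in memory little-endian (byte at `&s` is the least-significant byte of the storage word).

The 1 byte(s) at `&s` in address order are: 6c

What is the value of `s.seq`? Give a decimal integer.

[0]=0x6c (little-endian) → word 0x6c
seq:4 @ bit 0 → (0x6c>>0)&0xf = 0xc  ←
prio:1 @ bit 4 → (0x6c>>4)&0x1 = 0x0
len:1 @ bit 5 → (0x6c>>5)&0x1 = 0x1
id:2 @ bit 6 → (0x6c>>6)&0x3 = 0x1

12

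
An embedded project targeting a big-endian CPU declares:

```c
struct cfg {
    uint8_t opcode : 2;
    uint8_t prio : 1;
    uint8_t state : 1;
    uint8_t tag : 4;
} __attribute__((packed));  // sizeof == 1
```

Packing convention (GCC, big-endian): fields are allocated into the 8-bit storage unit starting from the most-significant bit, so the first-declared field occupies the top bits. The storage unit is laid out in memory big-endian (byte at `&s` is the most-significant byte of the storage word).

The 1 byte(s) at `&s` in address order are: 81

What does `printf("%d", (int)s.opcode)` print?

2

[0]=0x81 (big-endian) → word 0x81
opcode:2 @ bit 6 → (0x81>>6)&0x3 = 0x2  ←
prio:1 @ bit 5 → (0x81>>5)&0x1 = 0x0
state:1 @ bit 4 → (0x81>>4)&0x1 = 0x0
tag:4 @ bit 0 → (0x81>>0)&0xf = 0x1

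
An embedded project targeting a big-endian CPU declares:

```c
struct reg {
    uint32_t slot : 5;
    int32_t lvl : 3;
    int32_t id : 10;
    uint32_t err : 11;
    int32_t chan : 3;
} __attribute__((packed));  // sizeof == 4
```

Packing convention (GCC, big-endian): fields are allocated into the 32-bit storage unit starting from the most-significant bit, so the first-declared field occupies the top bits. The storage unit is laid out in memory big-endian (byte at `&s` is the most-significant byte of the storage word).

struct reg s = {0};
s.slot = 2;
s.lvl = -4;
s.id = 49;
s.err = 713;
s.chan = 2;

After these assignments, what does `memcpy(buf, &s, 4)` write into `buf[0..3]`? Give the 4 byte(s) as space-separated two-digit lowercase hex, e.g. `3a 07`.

14 0c 56 4a

slot (5b) val=2 bits=0x2 at bit 27: 0x10000000
lvl (3b) val=-4 bits=0x4 at bit 24: 0x14000000
id (10b) val=49 bits=0x31 at bit 14: 0x140c4000
err (11b) val=713 bits=0x2c9 at bit 3: 0x140c5648
chan (3b) val=2 bits=0x2 at bit 0: 0x140c564a
word = 0x140c564a → big-endian bytes:
  [0]=0x14  [1]=0x0c  [2]=0x56  [3]=0x4a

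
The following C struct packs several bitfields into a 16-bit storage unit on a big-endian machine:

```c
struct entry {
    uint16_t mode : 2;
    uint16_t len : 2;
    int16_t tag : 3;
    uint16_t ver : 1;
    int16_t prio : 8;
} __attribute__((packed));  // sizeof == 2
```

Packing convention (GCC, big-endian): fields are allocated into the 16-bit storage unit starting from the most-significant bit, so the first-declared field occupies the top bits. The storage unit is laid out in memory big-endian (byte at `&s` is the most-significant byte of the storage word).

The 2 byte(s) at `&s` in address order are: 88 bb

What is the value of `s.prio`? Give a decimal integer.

-69

[0]=0x88 [1]=0xbb (big-endian) → word 0x88bb
mode [14+:2] = (word>>14) & 0x3 = 2
len [12+:2] = (word>>12) & 0x3 = 0
tag [9+:3] = (word>>9) & 0x7 = 4
ver [8+:1] = (word>>8) & 0x1 = 0
prio [0+:8] = (word>>0) & 0xff = 187  ←
prio signed 8b, MSB=1: 187 - 256 = -69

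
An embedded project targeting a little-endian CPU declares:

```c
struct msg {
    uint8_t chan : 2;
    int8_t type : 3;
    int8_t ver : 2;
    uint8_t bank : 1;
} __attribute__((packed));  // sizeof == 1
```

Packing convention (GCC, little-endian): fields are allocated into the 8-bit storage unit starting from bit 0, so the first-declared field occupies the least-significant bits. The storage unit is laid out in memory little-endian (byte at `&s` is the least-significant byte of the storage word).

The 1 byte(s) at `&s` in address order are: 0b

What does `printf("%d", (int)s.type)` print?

2

[0]=0x0b (little-endian) → word 0x0b
chan [0+:2] = (word>>0) & 0x3 = 3
type [2+:3] = (word>>2) & 0x7 = 2  ←
ver [5+:2] = (word>>5) & 0x3 = 0
bank [7+:1] = (word>>7) & 0x1 = 0
type signed 3b, MSB=0: value = 2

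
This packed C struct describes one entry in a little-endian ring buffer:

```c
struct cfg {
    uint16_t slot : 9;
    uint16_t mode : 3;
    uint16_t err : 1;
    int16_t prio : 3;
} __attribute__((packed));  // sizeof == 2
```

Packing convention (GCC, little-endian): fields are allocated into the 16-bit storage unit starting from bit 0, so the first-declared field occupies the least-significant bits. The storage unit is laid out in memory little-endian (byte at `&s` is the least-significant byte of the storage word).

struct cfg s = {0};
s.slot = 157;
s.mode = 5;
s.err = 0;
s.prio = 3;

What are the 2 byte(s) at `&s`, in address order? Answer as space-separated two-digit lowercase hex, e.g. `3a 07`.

9d 6a

slot (9b) val=157 bits=0x9d at bit 0: 0x009d
mode (3b) val=5 bits=0x5 at bit 9: 0x0a9d
err (1b) val=0 bits=0x0 at bit 12: 0x0a9d
prio (3b) val=3 bits=0x3 at bit 13: 0x6a9d
word = 0x6a9d → little-endian bytes:
  [0]=0x9d  [1]=0x6a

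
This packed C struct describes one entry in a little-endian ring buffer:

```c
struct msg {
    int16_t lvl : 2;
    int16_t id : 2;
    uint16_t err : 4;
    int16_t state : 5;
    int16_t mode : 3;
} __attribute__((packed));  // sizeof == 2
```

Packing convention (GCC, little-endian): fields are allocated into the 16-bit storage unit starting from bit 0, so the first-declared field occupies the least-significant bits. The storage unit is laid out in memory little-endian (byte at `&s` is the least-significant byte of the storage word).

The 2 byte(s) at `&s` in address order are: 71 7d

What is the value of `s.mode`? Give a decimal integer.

3

[0]=0x71 [1]=0x7d (little-endian) → word 0x7d71
lvl:2 @ bit 0 → (0x7d71>>0)&0x3 = 0x1
id:2 @ bit 2 → (0x7d71>>2)&0x3 = 0x0
err:4 @ bit 4 → (0x7d71>>4)&0xf = 0x7
state:5 @ bit 8 → (0x7d71>>8)&0x1f = 0x1d
mode:3 @ bit 13 → (0x7d71>>13)&0x7 = 0x3  ←
mode signed 3b, MSB=0: value = 3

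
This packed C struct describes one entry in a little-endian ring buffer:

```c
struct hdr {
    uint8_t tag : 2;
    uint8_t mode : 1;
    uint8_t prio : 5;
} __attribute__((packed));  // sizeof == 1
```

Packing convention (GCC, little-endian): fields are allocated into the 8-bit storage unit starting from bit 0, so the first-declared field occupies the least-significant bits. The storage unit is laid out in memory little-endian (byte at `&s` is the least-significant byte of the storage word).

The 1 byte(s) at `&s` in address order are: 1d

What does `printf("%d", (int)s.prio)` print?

[0]=0x1d (little-endian) → word 0x1d
tag [0+:2] = (word>>0) & 0x3 = 1
mode [2+:1] = (word>>2) & 0x1 = 1
prio [3+:5] = (word>>3) & 0x1f = 3  ←

3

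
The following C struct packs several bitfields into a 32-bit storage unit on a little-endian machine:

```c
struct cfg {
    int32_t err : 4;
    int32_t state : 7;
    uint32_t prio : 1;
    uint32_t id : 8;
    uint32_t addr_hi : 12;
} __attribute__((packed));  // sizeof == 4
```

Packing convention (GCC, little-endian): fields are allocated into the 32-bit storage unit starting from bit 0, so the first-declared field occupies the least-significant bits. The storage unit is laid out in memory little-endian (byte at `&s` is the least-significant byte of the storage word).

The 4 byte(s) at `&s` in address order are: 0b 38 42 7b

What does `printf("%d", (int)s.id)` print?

35

[0]=0x0b [1]=0x38 [2]=0x42 [3]=0x7b (little-endian) → word 0x7b42380b
err [0+:4] = (word>>0) & 0xf = 11
state [4+:7] = (word>>4) & 0x7f = 0
prio [11+:1] = (word>>11) & 0x1 = 1
id [12+:8] = (word>>12) & 0xff = 35  ←
addr_hi [20+:12] = (word>>20) & 0xfff = 1972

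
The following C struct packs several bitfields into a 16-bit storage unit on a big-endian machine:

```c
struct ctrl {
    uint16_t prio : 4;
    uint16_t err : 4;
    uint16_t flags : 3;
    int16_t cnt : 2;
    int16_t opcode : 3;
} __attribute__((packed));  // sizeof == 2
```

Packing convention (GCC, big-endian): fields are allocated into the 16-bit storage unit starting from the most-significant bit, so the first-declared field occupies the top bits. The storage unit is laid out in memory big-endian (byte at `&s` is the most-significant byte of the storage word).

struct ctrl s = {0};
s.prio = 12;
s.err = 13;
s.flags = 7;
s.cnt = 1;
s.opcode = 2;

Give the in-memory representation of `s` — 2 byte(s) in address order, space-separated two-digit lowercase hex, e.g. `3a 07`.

prio (4b) val=12 bits=0xc at bit 12: 0xc000
err (4b) val=13 bits=0xd at bit 8: 0xcd00
flags (3b) val=7 bits=0x7 at bit 5: 0xcde0
cnt (2b) val=1 bits=0x1 at bit 3: 0xcde8
opcode (3b) val=2 bits=0x2 at bit 0: 0xcdea
word = 0xcdea → big-endian bytes:
  [0]=0xcd  [1]=0xea

cd ea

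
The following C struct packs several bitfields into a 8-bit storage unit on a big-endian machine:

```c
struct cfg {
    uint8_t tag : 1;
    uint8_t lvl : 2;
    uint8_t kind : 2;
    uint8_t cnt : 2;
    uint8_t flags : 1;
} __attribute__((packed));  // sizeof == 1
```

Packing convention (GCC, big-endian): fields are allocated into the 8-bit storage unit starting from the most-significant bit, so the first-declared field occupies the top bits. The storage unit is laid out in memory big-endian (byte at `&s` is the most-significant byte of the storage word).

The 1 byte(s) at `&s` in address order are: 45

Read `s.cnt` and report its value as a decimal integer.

2

[0]=0x45 (big-endian) → word 0x45
tag [7+:1] = (word>>7) & 0x1 = 0
lvl [5+:2] = (word>>5) & 0x3 = 2
kind [3+:2] = (word>>3) & 0x3 = 0
cnt [1+:2] = (word>>1) & 0x3 = 2  ←
flags [0+:1] = (word>>0) & 0x1 = 1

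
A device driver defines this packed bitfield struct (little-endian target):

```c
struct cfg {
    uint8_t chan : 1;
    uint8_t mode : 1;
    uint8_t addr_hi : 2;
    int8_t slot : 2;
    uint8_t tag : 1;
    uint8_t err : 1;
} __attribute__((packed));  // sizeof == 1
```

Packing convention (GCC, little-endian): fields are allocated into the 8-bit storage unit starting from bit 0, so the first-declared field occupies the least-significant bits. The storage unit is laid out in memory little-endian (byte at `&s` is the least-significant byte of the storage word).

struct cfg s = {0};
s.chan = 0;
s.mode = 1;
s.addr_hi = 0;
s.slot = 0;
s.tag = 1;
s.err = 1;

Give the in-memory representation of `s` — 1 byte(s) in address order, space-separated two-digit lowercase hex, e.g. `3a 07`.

c2

[0+:1] chan=0 & 0x1 = 0x0; word=0x00
[1+:1] mode=1 & 0x1 = 0x1; word=0x02
[2+:2] addr_hi=0 & 0x3 = 0x0; word=0x02
[4+:2] slot=0 & 0x3 = 0x0; word=0x02
[6+:1] tag=1 & 0x1 = 0x1; word=0x42
[7+:1] err=1 & 0x1 = 0x1; word=0xc2
word = 0xc2 → little-endian bytes:
  [0]=0xc2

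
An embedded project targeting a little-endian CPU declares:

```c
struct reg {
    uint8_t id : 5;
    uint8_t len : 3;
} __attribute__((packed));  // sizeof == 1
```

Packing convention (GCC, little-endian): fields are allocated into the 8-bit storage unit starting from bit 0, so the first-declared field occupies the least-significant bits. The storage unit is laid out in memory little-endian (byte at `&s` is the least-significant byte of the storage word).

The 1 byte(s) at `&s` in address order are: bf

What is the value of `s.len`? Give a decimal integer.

[0]=0xbf (little-endian) → word 0xbf
id:5 @ bit 0 → (0xbf>>0)&0x1f = 0x1f
len:3 @ bit 5 → (0xbf>>5)&0x7 = 0x5  ←

5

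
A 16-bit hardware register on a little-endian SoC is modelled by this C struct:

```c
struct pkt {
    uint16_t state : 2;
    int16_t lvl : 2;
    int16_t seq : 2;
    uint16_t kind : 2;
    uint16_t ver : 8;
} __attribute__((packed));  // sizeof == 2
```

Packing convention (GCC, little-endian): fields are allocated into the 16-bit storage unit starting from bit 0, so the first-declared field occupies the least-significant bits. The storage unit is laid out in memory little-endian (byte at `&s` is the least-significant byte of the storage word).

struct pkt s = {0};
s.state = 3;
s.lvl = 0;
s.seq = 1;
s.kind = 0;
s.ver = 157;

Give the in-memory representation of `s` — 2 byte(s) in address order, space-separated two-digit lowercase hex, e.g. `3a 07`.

13 9d

state (2b) val=3 bits=0x3 at bit 0: 0x0003
lvl (2b) val=0 bits=0x0 at bit 2: 0x0003
seq (2b) val=1 bits=0x1 at bit 4: 0x0013
kind (2b) val=0 bits=0x0 at bit 6: 0x0013
ver (8b) val=157 bits=0x9d at bit 8: 0x9d13
word = 0x9d13 → little-endian bytes:
  [0]=0x13  [1]=0x9d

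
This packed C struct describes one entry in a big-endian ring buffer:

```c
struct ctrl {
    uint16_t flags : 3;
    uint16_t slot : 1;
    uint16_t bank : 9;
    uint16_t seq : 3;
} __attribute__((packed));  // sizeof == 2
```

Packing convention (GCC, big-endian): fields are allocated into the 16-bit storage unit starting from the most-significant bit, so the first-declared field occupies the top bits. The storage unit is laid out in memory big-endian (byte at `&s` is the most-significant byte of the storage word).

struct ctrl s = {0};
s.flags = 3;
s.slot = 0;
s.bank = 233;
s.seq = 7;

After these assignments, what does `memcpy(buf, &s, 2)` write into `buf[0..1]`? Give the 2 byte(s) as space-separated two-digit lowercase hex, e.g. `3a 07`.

67 4f

flags (3b) val=3 bits=0x3 at bit 13: 0x6000
slot (1b) val=0 bits=0x0 at bit 12: 0x6000
bank (9b) val=233 bits=0xe9 at bit 3: 0x6748
seq (3b) val=7 bits=0x7 at bit 0: 0x674f
word = 0x674f → big-endian bytes:
  [0]=0x67  [1]=0x4f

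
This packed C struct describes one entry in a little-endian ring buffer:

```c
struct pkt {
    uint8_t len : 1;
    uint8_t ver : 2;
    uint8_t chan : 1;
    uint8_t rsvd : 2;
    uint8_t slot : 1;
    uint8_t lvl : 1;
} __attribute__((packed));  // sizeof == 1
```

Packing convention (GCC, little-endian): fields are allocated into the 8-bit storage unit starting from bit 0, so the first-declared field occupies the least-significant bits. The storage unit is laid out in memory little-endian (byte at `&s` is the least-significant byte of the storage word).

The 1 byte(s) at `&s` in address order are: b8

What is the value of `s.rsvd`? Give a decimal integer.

3

[0]=0xb8 (little-endian) → word 0xb8
len [0+:1] = (word>>0) & 0x1 = 0
ver [1+:2] = (word>>1) & 0x3 = 0
chan [3+:1] = (word>>3) & 0x1 = 1
rsvd [4+:2] = (word>>4) & 0x3 = 3  ←
slot [6+:1] = (word>>6) & 0x1 = 0
lvl [7+:1] = (word>>7) & 0x1 = 1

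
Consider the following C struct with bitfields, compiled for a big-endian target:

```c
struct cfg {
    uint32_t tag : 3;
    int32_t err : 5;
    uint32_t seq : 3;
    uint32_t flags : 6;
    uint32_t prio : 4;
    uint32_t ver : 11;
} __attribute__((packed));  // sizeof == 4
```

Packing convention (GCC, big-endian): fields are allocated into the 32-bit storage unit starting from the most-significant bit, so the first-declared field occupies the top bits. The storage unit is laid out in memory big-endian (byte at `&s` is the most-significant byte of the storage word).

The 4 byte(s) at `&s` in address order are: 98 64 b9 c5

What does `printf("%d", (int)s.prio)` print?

[0]=0x98 [1]=0x64 [2]=0xb9 [3]=0xc5 (big-endian) → word 0x9864b9c5
tag:3 @ bit 29 → (0x9864b9c5>>29)&0x7 = 0x4
err:5 @ bit 24 → (0x9864b9c5>>24)&0x1f = 0x18
seq:3 @ bit 21 → (0x9864b9c5>>21)&0x7 = 0x3
flags:6 @ bit 15 → (0x9864b9c5>>15)&0x3f = 0x9
prio:4 @ bit 11 → (0x9864b9c5>>11)&0xf = 0x7  ←
ver:11 @ bit 0 → (0x9864b9c5>>0)&0x7ff = 0x1c5

7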